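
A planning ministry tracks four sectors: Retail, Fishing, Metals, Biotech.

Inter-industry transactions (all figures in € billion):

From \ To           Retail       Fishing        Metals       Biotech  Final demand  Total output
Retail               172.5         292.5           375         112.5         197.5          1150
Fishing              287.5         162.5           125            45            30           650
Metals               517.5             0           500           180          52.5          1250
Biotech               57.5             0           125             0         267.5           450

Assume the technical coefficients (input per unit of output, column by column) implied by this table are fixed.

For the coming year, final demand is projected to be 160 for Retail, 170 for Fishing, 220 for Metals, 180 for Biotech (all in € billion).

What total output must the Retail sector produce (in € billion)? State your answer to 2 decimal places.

x_1 = 1463.99

Technical coefficients a_ij = z_ij / X_j:
  a_11 = 172.5/1150 = 0.15, a_21 = 287.5/1150 = 0.25, a_31 = 517.5/1150 = 0.45, a_41 = 57.5/1150 = 0.05
  a_12 = 292.5/650 = 0.45, a_22 = 162.5/650 = 0.25, a_32 = 0/650 = 0.00, a_42 = 0/650 = 0.00
  a_13 = 375/1250 = 0.30, a_23 = 125/1250 = 0.10, a_33 = 500/1250 = 0.40, a_43 = 125/1250 = 0.10
  a_14 = 112.5/450 = 0.25, a_24 = 45/450 = 0.10, a_34 = 180/450 = 0.40, a_44 = 0/450 = 0.00
I − A =
  [   0.85    -0.45    -0.30    -0.25]
  [  -0.25     0.75    -0.10    -0.10]
  [  -0.45     0.00     0.60    -0.40]
  [  -0.05     0.00    -0.10     1.00]
Compute the cofactors C_ij = (−1)^(i+j)·(3×3 minor ij) of I−A; the adjugate is their transpose:
adj(I−A) = Cᵀ =
  [ 0.420000   0.252000   0.293250   0.247500]
  [ 0.194500   0.316250   0.175000   0.150250]
  [ 0.352500   0.211500   0.513375   0.314625]
  [ 0.056250   0.033750   0.066000   0.193500]
det(I−A) = Σ_j (I−A)_1j·C_1j = (0.85)(0.420000) + (-0.45)(0.194500) + (-0.30)(0.352500) + (-0.25)(0.056250) = 0.1496625
(I − A)⁻¹ = adj(I−A) / det(I−A) ≈
  [   2.8063     1.6838     1.9594     1.6537]
  [   1.2996     2.1131     1.1693     1.0039]
  [   2.3553     1.4132     3.4302     2.1022]
  [   0.3758     0.2255     0.4410     1.2929]
x = (I − A)⁻¹ d = adj(I−A)·d / det(I−A), with det(I−A) = 0.1496625:
  x_1 = (0.420000·160 + 0.252000·170 + 0.293250·220 + 0.247500·180) / 0.1496625 = 219.105 / 0.1496625 ≈ 1463.99
  x_2 = (0.194500·160 + 0.316250·170 + 0.175000·220 + 0.150250·180) / 0.1496625 = 150.4275 / 0.1496625 ≈ 1005.11
  x_3 = (0.352500·160 + 0.211500·170 + 0.513375·220 + 0.314625·180) / 0.1496625 = 261.93 / 0.1496625 ≈ 1750.14
  x_4 = (0.056250·160 + 0.033750·170 + 0.066000·220 + 0.193500·180) / 0.1496625 = 64.0875 / 0.1496625 ≈ 428.21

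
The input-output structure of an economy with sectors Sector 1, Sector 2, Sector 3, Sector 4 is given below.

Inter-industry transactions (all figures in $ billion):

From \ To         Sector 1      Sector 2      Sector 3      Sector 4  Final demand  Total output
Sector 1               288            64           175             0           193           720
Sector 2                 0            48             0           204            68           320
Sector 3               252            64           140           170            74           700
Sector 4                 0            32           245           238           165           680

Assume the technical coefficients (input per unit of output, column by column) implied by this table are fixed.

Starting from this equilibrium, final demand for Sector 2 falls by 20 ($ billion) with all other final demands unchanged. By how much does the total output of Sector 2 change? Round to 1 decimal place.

Δx_2 = -28.8

Technical coefficients a_ij = z_ij / X_j:
  a_11 = 288/720 = 0.40, a_21 = 0/720 = 0.00, a_31 = 252/720 = 0.35, a_41 = 0/720 = 0.00
  a_12 = 64/320 = 0.20, a_22 = 48/320 = 0.15, a_32 = 64/320 = 0.20, a_42 = 32/320 = 0.10
  a_13 = 175/700 = 0.25, a_23 = 0/700 = 0.00, a_33 = 140/700 = 0.20, a_43 = 245/700 = 0.35
  a_14 = 0/680 = 0.00, a_24 = 204/680 = 0.30, a_34 = 170/680 = 0.25, a_44 = 238/680 = 0.35
I − A =
  [   0.60    -0.20    -0.25     0.00]
  [   0.00     0.85     0.00    -0.30]
  [  -0.35    -0.20     0.80    -0.25]
  [   0.00    -0.10    -0.35     0.65]
Compute the cofactors C_ij = (−1)^(i+j)·(3×3 minor ij) of I−A; the adjugate is their transpose:
adj(I−A) = Cᵀ =
  [ 0.322625   0.125250   0.151625   0.116125]
  [ 0.036750   0.202625   0.063000   0.117750]
  [ 0.182875   0.138500   0.313500   0.184500]
  [ 0.104125   0.105750   0.178500   0.333625]
det(I−A) = Σ_j (I−A)_1j·C_1j = (0.60)(0.322625) + (-0.20)(0.036750) + (-0.25)(0.182875) + (0.00)(0.104125) = 0.14050625
(I − A)⁻¹ = adj(I−A) / det(I−A) ≈
  [   2.2962     0.8914     1.0791     0.8265]
  [   0.2616     1.4421     0.4484     0.8380]
  [   1.3015     0.9857     2.2312     1.3131]
  [   0.7411     0.7526     1.2704     2.3744]
Δx = (I − A)⁻¹ Δd with Δd having -20 in the Sector 2 component and 0 elsewhere.
So Δx_2 = L_22 · (-20), where L_22 = adj(I−A)_22 / det(I−A) = 0.202625 / 0.14050625.
Δx_2 = 0.202625 × (-20) / 0.14050625 = -4.0525 / 0.14050625 ≈ -28.8.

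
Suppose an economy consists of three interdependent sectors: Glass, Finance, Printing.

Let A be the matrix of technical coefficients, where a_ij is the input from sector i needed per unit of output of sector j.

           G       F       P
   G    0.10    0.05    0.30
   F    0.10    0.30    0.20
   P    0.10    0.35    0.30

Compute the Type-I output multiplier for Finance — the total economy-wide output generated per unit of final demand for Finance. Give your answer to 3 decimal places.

m_F = 3.099

I − A =
  [   0.90    -0.05    -0.30]
  [  -0.10     0.70    -0.20]
  [  -0.10    -0.35     0.70]
Cofactors of I−A, C_ij = (−1)^(i+j)·(minor ij) (rows/columns in the sector order above):
  C_11 = (0.70)(0.70) − (-0.20)(-0.35) = 0.4200
  C_12 = −[(-0.10)(0.70) − (-0.20)(-0.10)] = 0.0900
  C_13 = (-0.10)(-0.35) − (0.70)(-0.10) = 0.1050
  C_21 = −[(-0.05)(0.70) − (-0.30)(-0.35)] = 0.1400
  C_22 = (0.90)(0.70) − (-0.30)(-0.10) = 0.6000
  C_23 = −[(0.90)(-0.35) − (-0.05)(-0.10)] = 0.3200
  C_31 = (-0.05)(-0.20) − (-0.30)(0.70) = 0.2200
  C_32 = −[(0.90)(-0.20) − (-0.30)(-0.10)] = 0.2100
  C_33 = (0.90)(0.70) − (-0.05)(-0.10) = 0.6250
det(I−A) = Σ_j (I−A)_1j·C_1j = (0.90)(0.4200) + (-0.05)(0.0900) + (-0.30)(0.1050) = 0.3420
adj(I−A) = Cᵀ =
  [ 0.4200   0.1400   0.2200]
  [ 0.0900   0.6000   0.2100]
  [ 0.1050   0.3200   0.6250]
(I − A)⁻¹ = adj(I−A) / det(I−A) ≈
  [   1.2281     0.4094     0.6433]
  [   0.2632     1.7544     0.6140]
  [   0.3070     0.9357     1.8275]
The output multiplier for sector j is the column-j sum of the Leontief inverse (I − A)⁻¹ = adj(I−A) / det(I−A).
Column F of adj(I−A): (0.1400, 0.6000, 0.3200); det(I−A) = 0.3420.
m_F = (0.1400 + 0.6000 + 0.3200) / 0.3420 = 1.06 / 0.3420 ≈ 3.099.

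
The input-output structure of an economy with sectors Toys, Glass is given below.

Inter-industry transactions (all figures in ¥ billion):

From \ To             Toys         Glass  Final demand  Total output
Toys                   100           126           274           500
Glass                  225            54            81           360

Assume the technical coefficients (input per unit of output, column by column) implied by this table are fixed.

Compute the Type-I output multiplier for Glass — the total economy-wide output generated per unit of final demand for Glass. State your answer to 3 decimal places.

m_G = 2.201

Technical coefficients a_ij = z_ij / X_j:
  a_TT = 100/500 = 0.20, a_GT = 225/500 = 0.45
  a_TG = 126/360 = 0.35, a_GG = 54/360 = 0.15
I − A =
  [   0.80    -0.35]
  [  -0.45     0.85]
det(I−A) = (0.80)(0.85) − (-0.35)(-0.45) = 0.5225
adj(I−A) = [[0.85, 0.35], [0.45, 0.80]]
(I − A)⁻¹ = adj(I−A) / det(I−A) ≈
  [   1.6268     0.6699]
  [   0.8612     1.5311]
The output multiplier for sector j is the column-j sum of the Leontief inverse (I − A)⁻¹ = adj(I−A) / det(I−A).
Column G of adj(I−A): (0.35, 0.80); det(I−A) = 0.5225.
m_G = (0.35 + 0.80) / 0.5225 = 1.15 / 0.5225 ≈ 2.201.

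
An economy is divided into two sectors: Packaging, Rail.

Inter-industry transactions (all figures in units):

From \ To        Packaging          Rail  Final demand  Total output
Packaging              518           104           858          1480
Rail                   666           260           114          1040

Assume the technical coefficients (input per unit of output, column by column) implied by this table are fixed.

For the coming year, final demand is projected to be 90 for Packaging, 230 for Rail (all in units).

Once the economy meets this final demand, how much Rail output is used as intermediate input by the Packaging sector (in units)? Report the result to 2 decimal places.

z_RP = 92.03

Technical coefficients a_ij = z_ij / X_j:
  a_PP = 518/1480 = 0.35, a_RP = 666/1480 = 0.45
  a_PR = 104/1040 = 0.10, a_RR = 260/1040 = 0.25
I − A =
  [   0.65    -0.10]
  [  -0.45     0.75]
det(I−A) = (0.65)(0.75) − (-0.10)(-0.45) = 0.4425
adj(I−A) = [[0.75, 0.10], [0.45, 0.65]]
(I − A)⁻¹ = adj(I−A) / det(I−A) ≈
  [   1.6949     0.2260]
  [   1.0169     1.4689]
First solve x = (I − A)⁻¹ d = adj(I−A)·d / det(I−A); in particular x_P = (0.75·90 + 0.10·230) / 0.4425 = 90.50 / 0.4425 ≈ 204.5198.
Intermediate flow from R to P: z_RP = a_RP · x_P = 0.45 × 90.50 / 0.4425 = 40.725 / 0.4425 ≈ 92.03.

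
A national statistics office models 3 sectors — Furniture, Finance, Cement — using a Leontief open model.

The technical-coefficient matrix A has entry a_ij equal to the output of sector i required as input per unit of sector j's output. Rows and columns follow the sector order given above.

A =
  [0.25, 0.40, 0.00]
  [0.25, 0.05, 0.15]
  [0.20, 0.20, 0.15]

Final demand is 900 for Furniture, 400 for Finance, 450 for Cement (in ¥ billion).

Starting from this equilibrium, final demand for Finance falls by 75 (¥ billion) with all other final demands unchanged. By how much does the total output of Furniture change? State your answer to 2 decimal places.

I − A =
  [   0.75    -0.40     0.00]
  [  -0.25     0.95    -0.15]
  [  -0.20    -0.20     0.85]
Cofactors of I−A, C_ij = (−1)^(i+j)·(minor ij) (rows/columns in the sector order above):
  C_11 = (0.95)(0.85) − (-0.15)(-0.20) = 0.7775
  C_12 = −[(-0.25)(0.85) − (-0.15)(-0.20)] = 0.2425
  C_13 = (-0.25)(-0.20) − (0.95)(-0.20) = 0.2400
  C_21 = −[(-0.40)(0.85) − (0.00)(-0.20)] = 0.3400
  C_22 = (0.75)(0.85) − (0.00)(-0.20) = 0.6375
  C_23 = −[(0.75)(-0.20) − (-0.40)(-0.20)] = 0.2300
  C_31 = (-0.40)(-0.15) − (0.00)(0.95) = 0.0600
  C_32 = −[(0.75)(-0.15) − (0.00)(-0.25)] = 0.1125
  C_33 = (0.75)(0.95) − (-0.40)(-0.25) = 0.6125
det(I−A) = Σ_j (I−A)_1j·C_1j = (0.75)(0.7775) + (-0.40)(0.2425) + (0.00)(0.2400) = 0.486125
adj(I−A) = Cᵀ =
  [ 0.7775   0.3400   0.0600]
  [ 0.2425   0.6375   0.1125]
  [ 0.2400   0.2300   0.6125]
(I − A)⁻¹ = adj(I−A) / det(I−A) ≈
  [   1.5994     0.6994     0.1234]
  [   0.4988     1.3114     0.2314]
  [   0.4937     0.4731     1.2600]
Δx = (I − A)⁻¹ Δd with Δd having -75 in the Finance component and 0 elsewhere.
So Δx_1 = L_12 · (-75), where L_12 = adj(I−A)_12 / det(I−A) = 0.3400 / 0.486125.
Δx_1 = 0.3400 × (-75) / 0.486125 = -25.50 / 0.486125 ≈ -52.46.

Δx_1 = -52.46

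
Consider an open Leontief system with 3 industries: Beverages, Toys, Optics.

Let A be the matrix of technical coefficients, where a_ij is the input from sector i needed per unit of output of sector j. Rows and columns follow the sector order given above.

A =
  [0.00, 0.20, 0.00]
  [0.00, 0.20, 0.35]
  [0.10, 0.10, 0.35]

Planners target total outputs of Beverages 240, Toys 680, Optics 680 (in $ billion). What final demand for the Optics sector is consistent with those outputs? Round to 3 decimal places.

d_O = 350.000

I − A =
  [   1.00    -0.20     0.00]
  [   0.00     0.80    -0.35]
  [  -0.10    -0.10     0.65]
d = (I − A) x:
  d_B = (+1.00)·240 + (-0.20)·680 + (+0.00)·680 = 104.000
  d_T = (+0.00)·240 + (+0.80)·680 + (-0.35)·680 = 306.000
  d_O = (-0.10)·240 + (-0.10)·680 + (+0.65)·680 = 350.000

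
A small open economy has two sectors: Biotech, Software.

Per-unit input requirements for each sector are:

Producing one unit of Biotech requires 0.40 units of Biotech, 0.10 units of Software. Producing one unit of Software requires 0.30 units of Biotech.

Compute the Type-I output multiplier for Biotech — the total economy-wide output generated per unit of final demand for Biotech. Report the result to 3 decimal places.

I − A =
  [   0.60    -0.30]
  [  -0.10     1.00]
det(I−A) = (0.60)(1.00) − (-0.30)(-0.10) = 0.5700
adj(I−A) = [[1.00, 0.30], [0.10, 0.60]]
(I − A)⁻¹ = adj(I−A) / det(I−A) ≈
  [   1.7544     0.5263]
  [   0.1754     1.0526]
The output multiplier for sector j is the column-j sum of the Leontief inverse (I − A)⁻¹ = adj(I−A) / det(I−A).
Column B of adj(I−A): (1.00, 0.10); det(I−A) = 0.5700.
m_B = (1.00 + 0.10) / 0.5700 = 1.10 / 0.5700 ≈ 1.930.

m_B = 1.930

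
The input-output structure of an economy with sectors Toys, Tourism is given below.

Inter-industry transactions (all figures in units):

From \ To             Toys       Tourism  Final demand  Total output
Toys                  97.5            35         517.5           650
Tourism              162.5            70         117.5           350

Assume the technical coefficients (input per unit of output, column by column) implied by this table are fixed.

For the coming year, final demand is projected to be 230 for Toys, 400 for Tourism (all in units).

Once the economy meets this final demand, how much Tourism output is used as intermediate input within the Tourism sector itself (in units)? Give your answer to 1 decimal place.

z_22 = 121.4

Technical coefficients a_ij = z_ij / X_j:
  a_11 = 97.5/650 = 0.15, a_21 = 162.5/650 = 0.25
  a_12 = 35/350 = 0.10, a_22 = 70/350 = 0.20
I − A =
  [   0.85    -0.10]
  [  -0.25     0.80]
det(I−A) = (0.85)(0.80) − (-0.10)(-0.25) = 0.6550
adj(I−A) = [[0.80, 0.10], [0.25, 0.85]]
(I − A)⁻¹ = adj(I−A) / det(I−A) ≈
  [   1.2214     0.1527]
  [   0.3817     1.2977]
First solve x = (I − A)⁻¹ d = adj(I−A)·d / det(I−A); in particular x_2 = (0.25·230 + 0.85·400) / 0.6550 = 397.50 / 0.6550 ≈ 606.870.
Intermediate flow from 2 to 2: z_22 = a_22 · x_2 = 0.20 × 397.50 / 0.6550 = 79.50 / 0.6550 ≈ 121.4.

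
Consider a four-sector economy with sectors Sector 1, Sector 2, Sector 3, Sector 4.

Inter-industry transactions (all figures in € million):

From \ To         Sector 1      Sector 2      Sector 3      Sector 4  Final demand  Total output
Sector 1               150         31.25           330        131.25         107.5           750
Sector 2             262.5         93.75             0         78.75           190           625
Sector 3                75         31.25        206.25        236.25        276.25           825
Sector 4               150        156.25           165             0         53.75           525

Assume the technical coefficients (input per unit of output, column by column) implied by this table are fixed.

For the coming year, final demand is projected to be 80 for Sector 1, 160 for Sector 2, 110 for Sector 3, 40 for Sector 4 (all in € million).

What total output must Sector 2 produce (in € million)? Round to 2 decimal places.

Technical coefficients a_ij = z_ij / X_j:
  a_11 = 150/750 = 0.20, a_21 = 262.5/750 = 0.35, a_31 = 75/750 = 0.10, a_41 = 150/750 = 0.20
  a_12 = 31.25/625 = 0.05, a_22 = 93.75/625 = 0.15, a_32 = 31.25/625 = 0.05, a_42 = 156.25/625 = 0.25
  a_13 = 330/825 = 0.40, a_23 = 0/825 = 0.00, a_33 = 206.25/825 = 0.25, a_43 = 165/825 = 0.20
  a_14 = 131.25/525 = 0.25, a_24 = 78.75/525 = 0.15, a_34 = 236.25/525 = 0.45, a_44 = 0/525 = 0.00
I − A =
  [   0.80    -0.05    -0.40    -0.25]
  [  -0.35     0.85     0.00    -0.15]
  [  -0.10    -0.05     0.75    -0.45]
  [  -0.20    -0.25    -0.20     1.00]
Compute the cofactors C_ij = (−1)^(i+j)·(3×3 minor ij) of I−A; the adjugate is their transpose:
adj(I−A) = Cᵀ =
  [ 0.531375   0.147375   0.369000   0.321000]
  [ 0.256500   0.409500   0.193500   0.212625]
  [ 0.216125   0.143250   0.566625   0.330500]
  [ 0.213625   0.160500   0.235500   0.455875]
det(I−A) = Σ_j (I−A)_1j·C_1j = (0.80)(0.531375) + (-0.05)(0.256500) + (-0.40)(0.216125) + (-0.25)(0.213625) = 0.27241875
(I − A)⁻¹ = adj(I−A) / det(I−A) ≈
  [   1.9506     0.5410     1.3545     1.1783]
  [   0.9416     1.5032     0.7103     0.7805]
  [   0.7934     0.5258     2.0800     1.2132]
  [   0.7842     0.5892     0.8645     1.6734]
x = (I − A)⁻¹ d = adj(I−A)·d / det(I−A), with det(I−A) = 0.27241875:
  x_1 = (0.531375·80 + 0.147375·160 + 0.369000·110 + 0.321000·40) / 0.27241875 = 119.52 / 0.27241875 ≈ 438.74
  x_2 = (0.256500·80 + 0.409500·160 + 0.193500·110 + 0.212625·40) / 0.27241875 = 115.83 / 0.27241875 ≈ 425.19
  x_3 = (0.216125·80 + 0.143250·160 + 0.566625·110 + 0.330500·40) / 0.27241875 = 115.75875 / 0.27241875 ≈ 424.93
  x_4 = (0.213625·80 + 0.160500·160 + 0.235500·110 + 0.455875·40) / 0.27241875 = 86.91 / 0.27241875 ≈ 319.03

x_2 = 425.19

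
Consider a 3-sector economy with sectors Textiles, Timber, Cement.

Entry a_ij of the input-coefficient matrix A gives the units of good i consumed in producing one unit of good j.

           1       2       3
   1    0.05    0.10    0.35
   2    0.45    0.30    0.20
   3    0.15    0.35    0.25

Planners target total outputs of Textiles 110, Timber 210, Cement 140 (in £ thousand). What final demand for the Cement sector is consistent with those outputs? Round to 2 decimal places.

d_3 = 15.00

I − A =
  [   0.95    -0.10    -0.35]
  [  -0.45     0.70    -0.20]
  [  -0.15    -0.35     0.75]
d = (I − A) x:
  d_1 = (+0.95)·110 + (-0.10)·210 + (-0.35)·140 = 34.50
  d_2 = (-0.45)·110 + (+0.70)·210 + (-0.20)·140 = 69.50
  d_3 = (-0.15)·110 + (-0.35)·210 + (+0.75)·140 = 15.00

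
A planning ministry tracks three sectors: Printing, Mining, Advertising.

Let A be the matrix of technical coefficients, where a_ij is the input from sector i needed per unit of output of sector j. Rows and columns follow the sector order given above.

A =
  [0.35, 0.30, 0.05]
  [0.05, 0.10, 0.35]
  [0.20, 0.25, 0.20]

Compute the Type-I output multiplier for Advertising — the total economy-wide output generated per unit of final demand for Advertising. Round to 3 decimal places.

I − A =
  [   0.65    -0.30    -0.05]
  [  -0.05     0.90    -0.35]
  [  -0.20    -0.25     0.80]
Cofactors of I−A, C_ij = (−1)^(i+j)·(minor ij) (rows/columns in the sector order above):
  C_11 = (0.90)(0.80) − (-0.35)(-0.25) = 0.6325
  C_12 = −[(-0.05)(0.80) − (-0.35)(-0.20)] = 0.1100
  C_13 = (-0.05)(-0.25) − (0.90)(-0.20) = 0.1925
  C_21 = −[(-0.30)(0.80) − (-0.05)(-0.25)] = 0.2525
  C_22 = (0.65)(0.80) − (-0.05)(-0.20) = 0.5100
  C_23 = −[(0.65)(-0.25) − (-0.30)(-0.20)] = 0.2225
  C_31 = (-0.30)(-0.35) − (-0.05)(0.90) = 0.1500
  C_32 = −[(0.65)(-0.35) − (-0.05)(-0.05)] = 0.2300
  C_33 = (0.65)(0.90) − (-0.30)(-0.05) = 0.5700
det(I−A) = Σ_j (I−A)_1j·C_1j = (0.65)(0.6325) + (-0.30)(0.1100) + (-0.05)(0.1925) = 0.3685
adj(I−A) = Cᵀ =
  [ 0.6325   0.2525   0.1500]
  [ 0.1100   0.5100   0.2300]
  [ 0.1925   0.2225   0.5700]
(I − A)⁻¹ = adj(I−A) / det(I−A) ≈
  [   1.7164     0.6852     0.4071]
  [   0.2985     1.3840     0.6242]
  [   0.5224     0.6038     1.5468]
The output multiplier for sector j is the column-j sum of the Leontief inverse (I − A)⁻¹ = adj(I−A) / det(I−A).
Column A of adj(I−A): (0.1500, 0.2300, 0.5700); det(I−A) = 0.3685.
m_A = (0.1500 + 0.2300 + 0.5700) / 0.3685 = 0.95 / 0.3685 ≈ 2.578.

m_A = 2.578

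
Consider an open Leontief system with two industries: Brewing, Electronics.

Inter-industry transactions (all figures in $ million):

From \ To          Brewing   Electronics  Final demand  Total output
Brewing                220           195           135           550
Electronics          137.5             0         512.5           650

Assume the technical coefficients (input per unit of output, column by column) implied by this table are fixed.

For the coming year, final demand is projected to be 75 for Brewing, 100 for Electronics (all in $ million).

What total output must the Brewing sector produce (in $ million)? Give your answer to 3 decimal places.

x_B = 200.000

Technical coefficients a_ij = z_ij / X_j:
  a_BB = 220/550 = 0.40, a_EB = 137.5/550 = 0.25
  a_BE = 195/650 = 0.30, a_EE = 0/650 = 0.00
I − A =
  [   0.60    -0.30]
  [  -0.25     1.00]
det(I−A) = (0.60)(1.00) − (-0.30)(-0.25) = 0.5250
adj(I−A) = [[1.00, 0.30], [0.25, 0.60]]
(I − A)⁻¹ = adj(I−A) / det(I−A) ≈
  [   1.9048     0.5714]
  [   0.4762     1.1429]
x = (I − A)⁻¹ d = adj(I−A)·d / det(I−A), with det(I−A) = 0.5250:
  x_B = (1.00·75 + 0.30·100) / 0.5250 = 105.00 / 0.5250 = 200.000
  x_E = (0.25·75 + 0.60·100) / 0.5250 = 78.75 / 0.5250 = 150.000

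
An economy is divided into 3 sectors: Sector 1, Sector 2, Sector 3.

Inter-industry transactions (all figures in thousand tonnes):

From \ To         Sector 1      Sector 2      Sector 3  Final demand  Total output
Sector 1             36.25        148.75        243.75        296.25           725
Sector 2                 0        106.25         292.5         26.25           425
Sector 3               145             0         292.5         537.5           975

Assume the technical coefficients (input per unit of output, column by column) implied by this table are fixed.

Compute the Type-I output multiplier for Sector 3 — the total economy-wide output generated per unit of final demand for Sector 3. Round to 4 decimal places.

Technical coefficients a_ij = z_ij / X_j:
  a_11 = 36.25/725 = 0.05, a_21 = 0/725 = 0.00, a_31 = 145/725 = 0.20
  a_12 = 148.75/425 = 0.35, a_22 = 106.25/425 = 0.25, a_32 = 0/425 = 0.00
  a_13 = 243.75/975 = 0.25, a_23 = 292.5/975 = 0.30, a_33 = 292.5/975 = 0.30
I − A =
  [   0.95    -0.35    -0.25]
  [   0.00     0.75    -0.30]
  [  -0.20     0.00     0.70]
Cofactors of I−A, C_ij = (−1)^(i+j)·(minor ij) (rows/columns in the sector order above):
  C_11 = (0.75)(0.70) − (-0.30)(0.00) = 0.5250
  C_12 = −[(0.00)(0.70) − (-0.30)(-0.20)] = 0.0600
  C_13 = (0.00)(0.00) − (0.75)(-0.20) = 0.1500
  C_21 = −[(-0.35)(0.70) − (-0.25)(0.00)] = 0.2450
  C_22 = (0.95)(0.70) − (-0.25)(-0.20) = 0.6150
  C_23 = −[(0.95)(0.00) − (-0.35)(-0.20)] = 0.0700
  C_31 = (-0.35)(-0.30) − (-0.25)(0.75) = 0.2925
  C_32 = −[(0.95)(-0.30) − (-0.25)(0.00)] = 0.2850
  C_33 = (0.95)(0.75) − (-0.35)(0.00) = 0.7125
det(I−A) = Σ_j (I−A)_1j·C_1j = (0.95)(0.5250) + (-0.35)(0.0600) + (-0.25)(0.1500) = 0.44025
adj(I−A) = Cᵀ =
  [ 0.5250   0.2450   0.2925]
  [ 0.0600   0.6150   0.2850]
  [ 0.1500   0.0700   0.7125]
(I − A)⁻¹ = adj(I−A) / det(I−A) ≈
  [   1.19250     0.55650     0.66440]
  [   0.13629     1.39693     0.64736]
  [   0.34072     0.15900     1.61840]
The output multiplier for sector j is the column-j sum of the Leontief inverse (I − A)⁻¹ = adj(I−A) / det(I−A).
Column 3 of adj(I−A): (0.2925, 0.2850, 0.7125); det(I−A) = 0.44025.
m_3 = (0.2925 + 0.2850 + 0.7125) / 0.44025 = 1.29 / 0.44025 ≈ 2.9302.

m_3 = 2.9302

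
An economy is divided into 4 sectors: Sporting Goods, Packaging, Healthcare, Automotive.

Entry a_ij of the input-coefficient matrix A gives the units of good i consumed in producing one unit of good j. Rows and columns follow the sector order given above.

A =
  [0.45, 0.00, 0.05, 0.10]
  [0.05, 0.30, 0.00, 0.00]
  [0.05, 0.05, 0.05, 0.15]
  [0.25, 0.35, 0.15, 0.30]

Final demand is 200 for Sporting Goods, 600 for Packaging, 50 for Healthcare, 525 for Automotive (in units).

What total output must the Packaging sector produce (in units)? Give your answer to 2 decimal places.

x_P = 905.36

I − A =
  [   0.55     0.00    -0.05    -0.10]
  [  -0.05     0.70     0.00     0.00]
  [  -0.05    -0.05     0.95    -0.15]
  [  -0.25    -0.35    -0.15     0.70]
Compute the cofactors C_ij = (−1)^(i+j)·(3×3 minor ij) of I−A; the adjugate is their transpose:
adj(I−A) = Cᵀ =
  [ 0.449750   0.038375   0.035000   0.071750]
  [ 0.032125   0.325250   0.002500   0.005125]
  [ 0.055125   0.048625   0.250250   0.061500]
  [ 0.188500   0.186750   0.067375   0.363875]
det(I−A) = Σ_j (I−A)_1j·C_1j = (0.55)(0.449750) + (0.00)(0.032125) + (-0.05)(0.055125) + (-0.10)(0.188500) = 0.22575625
(I − A)⁻¹ = adj(I−A) / det(I−A) ≈
  [   1.9922     0.1700     0.1550     0.3178]
  [   0.1423     1.4407     0.0111     0.0227]
  [   0.2442     0.2154     1.1085     0.2724]
  [   0.8350     0.8272     0.2984     1.6118]
x = (I − A)⁻¹ d = adj(I−A)·d / det(I−A), with det(I−A) = 0.22575625:
  x_S = (0.449750·200 + 0.038375·600 + 0.035000·50 + 0.071750·525) / 0.22575625 = 152.39375 / 0.22575625 ≈ 675.04
  x_P = (0.032125·200 + 0.325250·600 + 0.002500·50 + 0.005125·525) / 0.22575625 = 204.390625 / 0.22575625 ≈ 905.36
  x_H = (0.055125·200 + 0.048625·600 + 0.250250·50 + 0.061500·525) / 0.22575625 = 85.00 / 0.22575625 ≈ 376.51
  x_A = (0.188500·200 + 0.186750·600 + 0.067375·50 + 0.363875·525) / 0.22575625 = 344.153125 / 0.22575625 ≈ 1524.45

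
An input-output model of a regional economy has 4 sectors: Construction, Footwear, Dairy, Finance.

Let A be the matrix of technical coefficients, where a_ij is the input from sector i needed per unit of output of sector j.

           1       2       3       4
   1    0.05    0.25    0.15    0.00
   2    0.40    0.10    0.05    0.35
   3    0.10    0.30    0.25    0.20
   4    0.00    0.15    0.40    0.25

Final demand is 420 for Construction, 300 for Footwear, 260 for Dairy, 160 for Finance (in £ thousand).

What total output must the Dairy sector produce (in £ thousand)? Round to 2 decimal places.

I − A =
  [   0.95    -0.25    -0.15     0.00]
  [  -0.40     0.90    -0.05    -0.35]
  [  -0.10    -0.30     0.75    -0.20]
  [   0.00    -0.15    -0.40     0.75]
Compute the cofactors C_ij = (−1)^(i+j)·(3×3 minor ij) of I−A; the adjugate is their transpose:
adj(I−A) = Cᵀ =
  [ 0.340125   0.158875   0.137750   0.110875]
  [ 0.210750   0.447125   0.213625   0.265625]
  [ 0.164250   0.261000   0.516375   0.259500]
  [ 0.129750   0.228625   0.318125   0.519250]
det(I−A) = Σ_j (I−A)_1j·C_1j = (0.95)(0.340125) + (-0.25)(0.210750) + (-0.15)(0.164250) + (0.00)(0.129750) = 0.24579375
(I − A)⁻¹ = adj(I−A) / det(I−A) ≈
  [   1.3838     0.6464     0.5604     0.4511]
  [   0.8574     1.8191     0.8691     1.0807]
  [   0.6682     1.0619     2.1008     1.0558]
  [   0.5279     0.9301     1.2943     2.1125]
x = (I − A)⁻¹ d = adj(I−A)·d / det(I−A), with det(I−A) = 0.24579375:
  x_1 = (0.340125·420 + 0.158875·300 + 0.137750·260 + 0.110875·160) / 0.24579375 = 244.07 / 0.24579375 ≈ 992.99
  x_2 = (0.210750·420 + 0.447125·300 + 0.213625·260 + 0.265625·160) / 0.24579375 = 320.695 / 0.24579375 ≈ 1304.73
  x_3 = (0.164250·420 + 0.261000·300 + 0.516375·260 + 0.259500·160) / 0.24579375 = 323.0625 / 0.24579375 ≈ 1314.36
  x_4 = (0.129750·420 + 0.228625·300 + 0.318125·260 + 0.519250·160) / 0.24579375 = 288.875 / 0.24579375 ≈ 1175.27

x_3 = 1314.36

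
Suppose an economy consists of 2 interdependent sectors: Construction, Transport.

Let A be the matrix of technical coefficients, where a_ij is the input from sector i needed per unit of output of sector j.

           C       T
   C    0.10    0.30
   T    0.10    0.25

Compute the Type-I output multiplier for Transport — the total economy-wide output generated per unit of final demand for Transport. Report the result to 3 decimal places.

I − A =
  [   0.90    -0.30]
  [  -0.10     0.75]
det(I−A) = (0.90)(0.75) − (-0.30)(-0.10) = 0.6450
adj(I−A) = [[0.75, 0.30], [0.10, 0.90]]
(I − A)⁻¹ = adj(I−A) / det(I−A) ≈
  [   1.1628     0.4651]
  [   0.1550     1.3953]
The output multiplier for sector j is the column-j sum of the Leontief inverse (I − A)⁻¹ = adj(I−A) / det(I−A).
Column T of adj(I−A): (0.30, 0.90); det(I−A) = 0.6450.
m_T = (0.30 + 0.90) / 0.6450 = 1.20 / 0.6450 ≈ 1.860.

m_T = 1.860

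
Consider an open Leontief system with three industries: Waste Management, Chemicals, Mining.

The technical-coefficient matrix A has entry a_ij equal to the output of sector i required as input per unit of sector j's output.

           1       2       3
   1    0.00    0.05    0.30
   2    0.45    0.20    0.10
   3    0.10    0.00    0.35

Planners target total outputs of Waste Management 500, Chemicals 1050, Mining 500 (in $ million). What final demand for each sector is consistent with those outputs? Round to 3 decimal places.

d_1 = 297.500, d_2 = 565.000, d_3 = 275.000

I − A =
  [   1.00    -0.05    -0.30]
  [  -0.45     0.80    -0.10]
  [  -0.10     0.00     0.65]
d = (I − A) x:
  d_1 = (+1.00)·500 + (-0.05)·1050 + (-0.30)·500 = 297.500
  d_2 = (-0.45)·500 + (+0.80)·1050 + (-0.10)·500 = 565.000
  d_3 = (-0.10)·500 + (+0.00)·1050 + (+0.65)·500 = 275.000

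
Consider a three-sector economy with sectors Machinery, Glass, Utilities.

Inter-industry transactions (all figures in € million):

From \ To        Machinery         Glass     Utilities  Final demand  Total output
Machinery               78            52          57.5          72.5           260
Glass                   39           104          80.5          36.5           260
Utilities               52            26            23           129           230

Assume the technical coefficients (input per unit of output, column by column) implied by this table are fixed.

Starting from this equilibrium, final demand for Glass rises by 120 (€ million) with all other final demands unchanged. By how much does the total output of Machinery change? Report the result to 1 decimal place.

Δx_M = 88.3

Technical coefficients a_ij = z_ij / X_j:
  a_MM = 78/260 = 0.30, a_GM = 39/260 = 0.15, a_UM = 52/260 = 0.20
  a_MG = 52/260 = 0.20, a_GG = 104/260 = 0.40, a_UG = 26/260 = 0.10
  a_MU = 57.5/230 = 0.25, a_GU = 80.5/230 = 0.35, a_UU = 23/230 = 0.10
I − A =
  [   0.70    -0.20    -0.25]
  [  -0.15     0.60    -0.35]
  [  -0.20    -0.10     0.90]
Cofactors of I−A, C_ij = (−1)^(i+j)·(minor ij) (rows/columns in the sector order above):
  C_11 = (0.60)(0.90) − (-0.35)(-0.10) = 0.5050
  C_12 = −[(-0.15)(0.90) − (-0.35)(-0.20)] = 0.2050
  C_13 = (-0.15)(-0.10) − (0.60)(-0.20) = 0.1350
  C_21 = −[(-0.20)(0.90) − (-0.25)(-0.10)] = 0.2050
  C_22 = (0.70)(0.90) − (-0.25)(-0.20) = 0.5800
  C_23 = −[(0.70)(-0.10) − (-0.20)(-0.20)] = 0.1100
  C_31 = (-0.20)(-0.35) − (-0.25)(0.60) = 0.2200
  C_32 = −[(0.70)(-0.35) − (-0.25)(-0.15)] = 0.2825
  C_33 = (0.70)(0.60) − (-0.20)(-0.15) = 0.3900
det(I−A) = Σ_j (I−A)_1j·C_1j = (0.70)(0.5050) + (-0.20)(0.2050) + (-0.25)(0.1350) = 0.27875
adj(I−A) = Cᵀ =
  [ 0.5050   0.2050   0.2200]
  [ 0.2050   0.5800   0.2825]
  [ 0.1350   0.1100   0.3900]
(I − A)⁻¹ = adj(I−A) / det(I−A) ≈
  [   1.8117     0.7354     0.7892]
  [   0.7354     2.0807     1.0135]
  [   0.4843     0.3946     1.3991]
Δx = (I − A)⁻¹ Δd with Δd having +120 in the Glass component and 0 elsewhere.
So Δx_M = L_MG · (+120), where L_MG = adj(I−A)_MG / det(I−A) = 0.2050 / 0.27875.
Δx_M = 0.2050 × (+120) / 0.27875 = 24.60 / 0.27875 ≈ 88.3.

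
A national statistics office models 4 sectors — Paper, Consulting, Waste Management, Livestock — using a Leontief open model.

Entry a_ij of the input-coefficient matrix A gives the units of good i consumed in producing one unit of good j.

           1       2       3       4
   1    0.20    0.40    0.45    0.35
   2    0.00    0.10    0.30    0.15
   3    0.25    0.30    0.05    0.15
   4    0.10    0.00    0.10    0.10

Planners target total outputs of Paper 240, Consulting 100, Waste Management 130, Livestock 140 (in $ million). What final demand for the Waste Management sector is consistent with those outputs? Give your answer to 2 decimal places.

I − A =
  [   0.80    -0.40    -0.45    -0.35]
  [   0.00     0.90    -0.30    -0.15]
  [  -0.25    -0.30     0.95    -0.15]
  [  -0.10     0.00    -0.10     0.90]
d = (I − A) x:
  d_1 = (+0.80)·240 + (-0.40)·100 + (-0.45)·130 + (-0.35)·140 = 44.50
  d_2 = (+0.00)·240 + (+0.90)·100 + (-0.30)·130 + (-0.15)·140 = 30.00
  d_3 = (-0.25)·240 + (-0.30)·100 + (+0.95)·130 + (-0.15)·140 = 12.50
  d_4 = (-0.10)·240 + (+0.00)·100 + (-0.10)·130 + (+0.90)·140 = 89.00

d_3 = 12.50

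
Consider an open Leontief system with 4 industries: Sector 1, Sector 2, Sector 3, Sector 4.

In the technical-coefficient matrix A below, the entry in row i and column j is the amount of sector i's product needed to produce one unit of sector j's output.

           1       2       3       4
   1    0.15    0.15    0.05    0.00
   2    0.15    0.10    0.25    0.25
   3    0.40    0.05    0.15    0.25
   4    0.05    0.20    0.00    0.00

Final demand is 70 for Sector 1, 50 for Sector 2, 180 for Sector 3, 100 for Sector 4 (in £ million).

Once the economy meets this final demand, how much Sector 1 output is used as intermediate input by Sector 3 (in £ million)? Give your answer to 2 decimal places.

z_13 = 16.70

I − A =
  [   0.85    -0.15    -0.05     0.00]
  [  -0.15     0.90    -0.25    -0.25]
  [  -0.40    -0.05     0.85    -0.25]
  [  -0.05    -0.20     0.00     1.00]
Compute the cofactors C_ij = (−1)^(i+j)·(3×3 minor ij) of I−A; the adjugate is their transpose:
adj(I−A) = Cᵀ =
  [ 0.697500   0.132500   0.080000   0.053125]
  [ 0.241250   0.701875   0.220625   0.230625]
  [ 0.366875   0.146875   0.698125   0.211250]
  [ 0.083125   0.147000   0.048125   0.587125]
det(I−A) = Σ_j (I−A)_1j·C_1j = (0.85)(0.697500) + (-0.15)(0.241250) + (-0.05)(0.366875) + (0.00)(0.083125) = 0.53834375
(I − A)⁻¹ = adj(I−A) / det(I−A) ≈
  [   1.2956     0.2461     0.1486     0.0987]
  [   0.4481     1.3038     0.4098     0.4284]
  [   0.6815     0.2728     1.2968     0.3924]
  [   0.1544     0.2731     0.0894     1.0906]
First solve x = (I − A)⁻¹ d = adj(I−A)·d / det(I−A); in particular x_3 = (0.366875·70 + 0.146875·50 + 0.698125·180 + 0.211250·100) / 0.53834375 = 179.8125 / 0.53834375 ≈ 334.0106.
Intermediate flow from 1 to 3: z_13 = a_13 · x_3 = 0.05 × 179.8125 / 0.53834375 = 8.990625 / 0.53834375 ≈ 16.70.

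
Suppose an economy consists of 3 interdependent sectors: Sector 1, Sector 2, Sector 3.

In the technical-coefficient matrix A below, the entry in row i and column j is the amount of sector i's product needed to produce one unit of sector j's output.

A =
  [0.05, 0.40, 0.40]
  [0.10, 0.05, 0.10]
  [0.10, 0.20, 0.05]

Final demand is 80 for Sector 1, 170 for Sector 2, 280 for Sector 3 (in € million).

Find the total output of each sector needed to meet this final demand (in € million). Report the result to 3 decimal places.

I − A =
  [   0.95    -0.40    -0.40]
  [  -0.10     0.95    -0.10]
  [  -0.10    -0.20     0.95]
Cofactors of I−A, C_ij = (−1)^(i+j)·(minor ij) (rows/columns in the sector order above):
  C_11 = (0.95)(0.95) − (-0.10)(-0.20) = 0.8825
  C_12 = −[(-0.10)(0.95) − (-0.10)(-0.10)] = 0.1050
  C_13 = (-0.10)(-0.20) − (0.95)(-0.10) = 0.1150
  C_21 = −[(-0.40)(0.95) − (-0.40)(-0.20)] = 0.4600
  C_22 = (0.95)(0.95) − (-0.40)(-0.10) = 0.8625
  C_23 = −[(0.95)(-0.20) − (-0.40)(-0.10)] = 0.2300
  C_31 = (-0.40)(-0.10) − (-0.40)(0.95) = 0.4200
  C_32 = −[(0.95)(-0.10) − (-0.40)(-0.10)] = 0.1350
  C_33 = (0.95)(0.95) − (-0.40)(-0.10) = 0.8625
det(I−A) = Σ_j (I−A)_1j·C_1j = (0.95)(0.8825) + (-0.40)(0.1050) + (-0.40)(0.1150) = 0.750375
adj(I−A) = Cᵀ =
  [ 0.8825   0.4600   0.4200]
  [ 0.1050   0.8625   0.1350]
  [ 0.1150   0.2300   0.8625]
(I − A)⁻¹ = adj(I−A) / det(I−A) ≈
  [   1.1761     0.6130     0.5597]
  [   0.1399     1.1494     0.1799]
  [   0.1533     0.3065     1.1494]
x = (I − A)⁻¹ d = adj(I−A)·d / det(I−A), with det(I−A) = 0.750375:
  x_1 = (0.8825·80 + 0.4600·170 + 0.4200·280) / 0.750375 = 266.40 / 0.750375 ≈ 355.022
  x_2 = (0.1050·80 + 0.8625·170 + 0.1350·280) / 0.750375 = 192.825 / 0.750375 ≈ 256.972
  x_3 = (0.1150·80 + 0.2300·170 + 0.8625·280) / 0.750375 = 289.80 / 0.750375 ≈ 386.207

x_1 = 355.022, x_2 = 256.972, x_3 = 386.207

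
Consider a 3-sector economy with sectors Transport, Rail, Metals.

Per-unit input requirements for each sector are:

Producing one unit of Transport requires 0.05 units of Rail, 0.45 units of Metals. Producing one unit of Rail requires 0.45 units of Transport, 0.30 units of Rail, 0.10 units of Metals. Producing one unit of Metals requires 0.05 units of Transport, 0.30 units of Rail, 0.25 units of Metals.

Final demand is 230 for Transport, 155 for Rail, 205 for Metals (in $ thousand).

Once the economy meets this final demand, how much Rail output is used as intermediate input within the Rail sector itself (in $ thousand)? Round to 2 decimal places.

z_22 = 160.29

I − A =
  [   1.00    -0.45    -0.05]
  [  -0.05     0.70    -0.30]
  [  -0.45    -0.10     0.75]
Cofactors of I−A, C_ij = (−1)^(i+j)·(minor ij) (rows/columns in the sector order above):
  C_11 = (0.70)(0.75) − (-0.30)(-0.10) = 0.4950
  C_12 = −[(-0.05)(0.75) − (-0.30)(-0.45)] = 0.1725
  C_13 = (-0.05)(-0.10) − (0.70)(-0.45) = 0.3200
  C_21 = −[(-0.45)(0.75) − (-0.05)(-0.10)] = 0.3425
  C_22 = (1.00)(0.75) − (-0.05)(-0.45) = 0.7275
  C_23 = −[(1.00)(-0.10) − (-0.45)(-0.45)] = 0.3025
  C_31 = (-0.45)(-0.30) − (-0.05)(0.70) = 0.1700
  C_32 = −[(1.00)(-0.30) − (-0.05)(-0.05)] = 0.3025
  C_33 = (1.00)(0.70) − (-0.45)(-0.05) = 0.6775
det(I−A) = Σ_j (I−A)_1j·C_1j = (1.00)(0.4950) + (-0.45)(0.1725) + (-0.05)(0.3200) = 0.401375
adj(I−A) = Cᵀ =
  [ 0.4950   0.3425   0.1700]
  [ 0.1725   0.7275   0.3025]
  [ 0.3200   0.3025   0.6775]
(I − A)⁻¹ = adj(I−A) / det(I−A) ≈
  [   1.2333     0.8533     0.4235]
  [   0.4298     1.8125     0.7537]
  [   0.7973     0.7537     1.6879]
First solve x = (I − A)⁻¹ d = adj(I−A)·d / det(I−A); in particular x_2 = (0.1725·230 + 0.7275·155 + 0.3025·205) / 0.401375 = 214.45 / 0.401375 ≈ 534.2884.
Intermediate flow from 2 to 2: z_22 = a_22 · x_2 = 0.30 × 214.45 / 0.401375 = 64.335 / 0.401375 ≈ 160.29.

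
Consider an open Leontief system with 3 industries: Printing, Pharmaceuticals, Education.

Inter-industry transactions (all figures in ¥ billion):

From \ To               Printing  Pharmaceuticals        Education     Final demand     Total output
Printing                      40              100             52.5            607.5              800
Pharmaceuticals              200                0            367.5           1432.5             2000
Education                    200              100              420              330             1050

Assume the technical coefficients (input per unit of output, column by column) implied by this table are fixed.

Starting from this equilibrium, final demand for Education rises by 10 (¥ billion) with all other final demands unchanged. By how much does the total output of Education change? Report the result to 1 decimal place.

Δx_3 = 17.7

Technical coefficients a_ij = z_ij / X_j:
  a_11 = 40/800 = 0.05, a_21 = 200/800 = 0.25, a_31 = 200/800 = 0.25
  a_12 = 100/2000 = 0.05, a_22 = 0/2000 = 0.00, a_32 = 100/2000 = 0.05
  a_13 = 52.5/1050 = 0.05, a_23 = 367.5/1050 = 0.35, a_33 = 420/1050 = 0.40
I − A =
  [   0.95    -0.05    -0.05]
  [  -0.25     1.00    -0.35]
  [  -0.25    -0.05     0.60]
Cofactors of I−A, C_ij = (−1)^(i+j)·(minor ij) (rows/columns in the sector order above):
  C_11 = (1.00)(0.60) − (-0.35)(-0.05) = 0.5825
  C_12 = −[(-0.25)(0.60) − (-0.35)(-0.25)] = 0.2375
  C_13 = (-0.25)(-0.05) − (1.00)(-0.25) = 0.2625
  C_21 = −[(-0.05)(0.60) − (-0.05)(-0.05)] = 0.0325
  C_22 = (0.95)(0.60) − (-0.05)(-0.25) = 0.5575
  C_23 = −[(0.95)(-0.05) − (-0.05)(-0.25)] = 0.0600
  C_31 = (-0.05)(-0.35) − (-0.05)(1.00) = 0.0675
  C_32 = −[(0.95)(-0.35) − (-0.05)(-0.25)] = 0.3450
  C_33 = (0.95)(1.00) − (-0.05)(-0.25) = 0.9375
det(I−A) = Σ_j (I−A)_1j·C_1j = (0.95)(0.5825) + (-0.05)(0.2375) + (-0.05)(0.2625) = 0.528375
adj(I−A) = Cᵀ =
  [ 0.5825   0.0325   0.0675]
  [ 0.2375   0.5575   0.3450]
  [ 0.2625   0.0600   0.9375]
(I − A)⁻¹ = adj(I−A) / det(I−A) ≈
  [   1.1024     0.0615     0.1278]
  [   0.4495     1.0551     0.6529]
  [   0.4968     0.1136     1.7743]
Δx = (I − A)⁻¹ Δd with Δd having +10 in the Education component and 0 elsewhere.
So Δx_3 = L_33 · (+10), where L_33 = adj(I−A)_33 / det(I−A) = 0.9375 / 0.528375.
Δx_3 = 0.9375 × (+10) / 0.528375 = 9.375 / 0.528375 ≈ 17.7.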